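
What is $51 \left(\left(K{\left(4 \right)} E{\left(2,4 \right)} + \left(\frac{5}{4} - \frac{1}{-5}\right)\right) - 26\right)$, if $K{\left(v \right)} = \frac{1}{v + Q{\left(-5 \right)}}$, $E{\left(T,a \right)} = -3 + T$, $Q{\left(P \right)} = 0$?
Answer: $- \frac{6324}{5} \approx -1264.8$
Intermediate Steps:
$K{\left(v \right)} = \frac{1}{v}$ ($K{\left(v \right)} = \frac{1}{v + 0} = \frac{1}{v}$)
$51 \left(\left(K{\left(4 \right)} E{\left(2,4 \right)} + \left(\frac{5}{4} - \frac{1}{-5}\right)\right) - 26\right) = 51 \left(\left(\frac{-3 + 2}{4} + \left(\frac{5}{4} - \frac{1}{-5}\right)\right) - 26\right) = 51 \left(\left(\frac{1}{4} \left(-1\right) + \left(5 \cdot \frac{1}{4} - - \frac{1}{5}\right)\right) - 26\right) = 51 \left(\left(- \frac{1}{4} + \left(\frac{5}{4} + \frac{1}{5}\right)\right) - 26\right) = 51 \left(\left(- \frac{1}{4} + \frac{29}{20}\right) - 26\right) = 51 \left(\frac{6}{5} - 26\right) = 51 \left(- \frac{124}{5}\right) = - \frac{6324}{5}$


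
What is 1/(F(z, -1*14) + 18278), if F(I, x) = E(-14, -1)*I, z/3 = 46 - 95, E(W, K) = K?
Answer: 1/18425 ≈ 5.4274e-5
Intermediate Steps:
z = -147 (z = 3*(46 - 95) = 3*(-49) = -147)
F(I, x) = -I
1/(F(z, -1*14) + 18278) = 1/(-1*(-147) + 18278) = 1/(147 + 18278) = 1/18425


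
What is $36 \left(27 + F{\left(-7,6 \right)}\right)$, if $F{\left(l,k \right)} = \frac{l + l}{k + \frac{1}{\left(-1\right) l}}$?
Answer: $\frac{38268}{43} \approx 889.95$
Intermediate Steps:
$F{\left(l,k \right)} = \frac{2 l}{k - \frac{1}{l}}$
$36 \left(27 + F{\left(-7,6 \right)}\right) = 36 \left(27 + \frac{2 \left(-7\right)^{2}}{-1 + 6 \left(-7\right)}\right) = 36 \left(27 + 2 \cdot 49 \frac{1}{-1 - 42}\right) = 36 \left(27 + 2 \cdot 49 \frac{1}{-43}\right) = 36 \left(27 + 2 \cdot 49 \left(- \frac{1}{43}\right)\right) = 36 \left(27 - \frac{98}{43}\right) = 36 \cdot \frac{1063}{43} = \frac{38268}{43}$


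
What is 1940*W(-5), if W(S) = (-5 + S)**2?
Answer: 194000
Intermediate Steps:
1940*W(-5) = 1940*(-5 - 5)**2 = 1940*(-10)**2 = 1940*100 = 194000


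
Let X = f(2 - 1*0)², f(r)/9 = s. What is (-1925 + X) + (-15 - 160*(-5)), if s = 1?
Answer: -1059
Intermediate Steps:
f(r) = 9 (f(r) = 9*1 = 9)
X = 81 (X = 9² = 81)
(-1925 + X) + (-15 - 160*(-5)) = (-1925 + 81) + (-15 - 160*(-5)) = -1844 + (-15 - 20*(-40)) = -1844 + (-15 + 800) = -1844 + 785 = -1059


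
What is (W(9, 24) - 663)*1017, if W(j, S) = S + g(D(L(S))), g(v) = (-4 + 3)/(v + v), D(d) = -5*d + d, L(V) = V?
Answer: -41590893/64 ≈ -6.4986e+5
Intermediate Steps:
D(d) = -4*d
g(v) = -1/(2*v)
W(j, S) = S + 1/(8*S) (W(j, S) = S - (-1/(4*S))/2 = S - (-1)/(8*S) = S + 1/(8*S))
(W(9, 24) - 663)*1017 = ((24 + (⅛)/24) - 663)*1017 = ((24 + (⅛)*(1/24)) - 663)*1017 = ((24 + 1/192) - 663)*1017 = (4609/192 - 663)*1017 = -122687/192*1017 = -41590893/64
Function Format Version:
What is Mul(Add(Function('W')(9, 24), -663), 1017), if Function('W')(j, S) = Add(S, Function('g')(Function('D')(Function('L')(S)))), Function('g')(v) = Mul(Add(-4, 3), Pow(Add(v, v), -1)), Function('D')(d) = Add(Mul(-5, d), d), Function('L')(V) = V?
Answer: Rational(-41590893, 64) ≈ -6.4986e+5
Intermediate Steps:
Function('D')(d) = Mul(-4, d)
Function('g')(v) = Mul(Rational(-1, 2), Pow(v, -1)) (Function('g')(v) = Mul(-1, Pow(Mul(2, v), -1)) = Mul(-1, Mul(Rational(1, 2), Pow(v, -1))) = Mul(Rational(-1, 2), Pow(v, -1)))
Function('W')(j, S) = Add(S, Mul(Rational(1, 8), Pow(S, -1))) (Function('W')(j, S) = Add(S, Mul(Rational(-1, 2), Pow(Mul(-4, S), -1))) = Add(S, Mul(Rational(-1, 2), Mul(Rational(-1, 4), Pow(S, -1)))) = Add(S, Mul(Rational(1, 8), Pow(S, -1))))
Mul(Add(Function('W')(9, 24), -663), 1017) = Mul(Add(Add(24, Mul(Rational(1, 8), Pow(24, -1))), -663), 1017) = Mul(Add(Add(24, Mul(Rational(1, 8), Rational(1, 24))), -663), 1017) = Mul(Add(Add(24, Rational(1, 192)), -663), 1017) = Mul(Add(Rational(4609, 192), -663), 1017) = Mul(Rational(-122687, 192), 1017) = Rational(-41590893, 64)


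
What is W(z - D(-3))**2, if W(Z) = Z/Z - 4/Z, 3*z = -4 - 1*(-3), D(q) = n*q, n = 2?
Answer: 25/289 ≈ 0.086505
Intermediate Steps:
D(q) = 2*q
z = -1/3 (z = (-4 - 1*(-3))/3 = (-4 + 3)/3 = (1/3)*(-1) = -1/3 ≈ -0.33333)
W(Z) = 1 - 4/Z
W(z - D(-3))**2 = ((-4 + (-1/3 - 2*(-3)))/(-1/3 - 2*(-3)))**2 = ((-4 + (-1/3 - 1*(-6)))/(-1/3 - 1*(-6)))**2 = ((-4 + (-1/3 + 6))/(-1/3 + 6))**2 = ((-4 + 17/3)/(17/3))**2 = ((3/17)*(5/3))**2 = (5/17)**2 = 25/289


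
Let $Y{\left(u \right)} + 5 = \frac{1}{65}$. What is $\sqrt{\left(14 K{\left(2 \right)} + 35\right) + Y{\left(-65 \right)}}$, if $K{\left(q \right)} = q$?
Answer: $\frac{3 \sqrt{27235}}{65} \approx 7.6168$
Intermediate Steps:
$Y{\left(u \right)} = - \frac{324}{65}$ ($Y{\left(u \right)} = -5 + \frac{1}{65} = - \frac{324}{65}$)
$\sqrt{\left(14 K{\left(2 \right)} + 35\right) + Y{\left(-65 \right)}} = \sqrt{\left(14 \cdot 2 + 35\right) - \frac{324}{65}} = \sqrt{\left(28 + 35\right) - \frac{324}{65}} = \sqrt{63 - \frac{324}{65}} = \sqrt{\frac{3771}{65}} = \frac{3 \sqrt{27235}}{65}$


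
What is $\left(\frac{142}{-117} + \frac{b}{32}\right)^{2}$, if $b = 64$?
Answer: $\frac{8464}{13689} \approx 0.61831$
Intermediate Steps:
$\left(\frac{142}{-117} + \frac{b}{32}\right)^{2} = \left(\frac{142}{-117} + \frac{64}{32}\right)^{2} = \left(142 \left(- \frac{1}{117}\right) + 64 \cdot \frac{1}{32}\right)^{2} = \left(- \frac{142}{117} + 2\right)^{2} = \left(\frac{92}{117}\right)^{2} = \frac{8464}{13689}$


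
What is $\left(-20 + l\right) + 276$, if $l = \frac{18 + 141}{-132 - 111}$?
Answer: $\frac{20683}{81} \approx 255.35$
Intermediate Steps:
$l = - \frac{53}{81}$ ($l = \frac{159}{-243} = 159 \left(- \frac{1}{243}\right) = - \frac{53}{81} \approx -0.65432$)
$\left(-20 + l\right) + 276 = \left(-20 - \frac{53}{81}\right) + 276 = - \frac{1673}{81} + 276 = \frac{20683}{81}$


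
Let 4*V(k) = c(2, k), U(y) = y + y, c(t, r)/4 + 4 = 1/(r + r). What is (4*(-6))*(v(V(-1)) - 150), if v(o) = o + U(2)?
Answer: 3612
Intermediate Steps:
c(t, r) = -16 + 2/r (c(t, r) = -16 + 4/(r + r) = -16 + 4/((2*r)) = -16 + 4*(1/(2*r)) = -16 + 2/r)
U(y) = 2*y
V(k) = -4 + 1/(2*k) (V(k) = (-16 + 2/k)/4 = -4 + 1/(2*k))
v(o) = 4 + o (v(o) = o + 2*2 = o + 4 = 4 + o)
(4*(-6))*(v(V(-1)) - 150) = (4*(-6))*((4 + (-4 + (1/2)/(-1))) - 150) = -24*((4 + (-4 + (1/2)*(-1))) - 150) = -24*((4 + (-4 - 1/2)) - 150) = -24*((4 - 9/2) - 150) = -24*(-1/2 - 150) = -24*(-301/2) = 3612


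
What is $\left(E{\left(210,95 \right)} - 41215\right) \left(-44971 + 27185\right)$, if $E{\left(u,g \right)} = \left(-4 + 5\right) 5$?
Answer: $732961060$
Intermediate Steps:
$E{\left(u,g \right)} = 5$ ($E{\left(u,g \right)} = 1 \cdot 5 = 5$)
$\left(E{\left(210,95 \right)} - 41215\right) \left(-44971 + 27185\right) = \left(5 - 41215\right) \left(-44971 + 27185\right) = \left(-41210\right) \left(-17786\right) = 732961060$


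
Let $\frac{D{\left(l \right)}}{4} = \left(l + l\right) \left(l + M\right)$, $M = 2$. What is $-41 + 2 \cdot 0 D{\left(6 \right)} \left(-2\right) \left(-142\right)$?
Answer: $-41$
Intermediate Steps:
$D{\left(l \right)} = 8 l \left(2 + l\right)$ ($D{\left(l \right)} = 4 \left(l + l\right) \left(l + 2\right) = 4 \cdot 2 l \left(2 + l\right) = 8 l \left(2 + l\right)$)
$-41 + 2 \cdot 0 D{\left(6 \right)} \left(-2\right) \left(-142\right) = -41 + 2 \cdot 0 \cdot 8 \cdot 6 \left(2 + 6\right) \left(-2\right) \left(-142\right) = -41 + 0 \cdot 8 \cdot 6 \cdot 8 \left(-2\right) \left(-142\right) = -41 + 0 \cdot 384 \left(-2\right) \left(-142\right) = -41 + 0 \left(-2\right) \left(-142\right) = -41 + 0 \left(-142\right) = -41 + 0 = -41$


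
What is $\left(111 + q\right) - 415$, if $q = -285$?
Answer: $-589$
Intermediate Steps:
$\left(111 + q\right) - 415 = \left(111 - 285\right) - 415 = -174 - 415 = -589$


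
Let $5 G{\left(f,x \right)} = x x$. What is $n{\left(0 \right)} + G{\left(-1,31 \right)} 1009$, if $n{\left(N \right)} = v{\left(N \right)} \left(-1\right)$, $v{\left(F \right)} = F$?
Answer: $\frac{969649}{5} \approx 1.9393 \cdot 10^{5}$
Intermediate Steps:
$G{\left(f,x \right)} = \frac{x^{2}}{5}$ ($G{\left(f,x \right)} = \frac{x x}{5} = \frac{x^{2}}{5}$)
$n{\left(N \right)} = - N$ ($n{\left(N \right)} = N \left(-1\right) = - N$)
$n{\left(0 \right)} + G{\left(-1,31 \right)} 1009 = \left(-1\right) 0 + \frac{31^{2}}{5} \cdot 1009 = 0 + \frac{1}{5} \cdot 961 \cdot 1009 = 0 + \frac{961}{5} \cdot 1009 = 0 + \frac{969649}{5} = \frac{969649}{5}$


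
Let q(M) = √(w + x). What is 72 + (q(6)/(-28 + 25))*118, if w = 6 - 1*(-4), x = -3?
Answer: 72 - 118*√7/3 ≈ -32.066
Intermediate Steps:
w = 10 (w = 6 + 4 = 10)
q(M) = √7 (q(M) = √(10 - 3) = √7)
72 + (q(6)/(-28 + 25))*118 = 72 + (√7/(-28 + 25))*118 = 72 + (√7/(-3))*118 = 72 + (√7*(-⅓))*118 = 72 - √7/3*118 = 72 - 118*√7/3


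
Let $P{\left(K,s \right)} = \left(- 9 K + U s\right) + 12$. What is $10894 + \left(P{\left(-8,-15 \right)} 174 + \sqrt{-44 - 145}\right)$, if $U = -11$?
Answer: $54220 + 3 i \sqrt{21} \approx 54220.0 + 13.748 i$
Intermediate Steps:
$P{\left(K,s \right)} = 12 - 11 s - 9 K$ ($P{\left(K,s \right)} = \left(- 9 K - 11 s\right) + 12 = \left(- 11 s - 9 K\right) + 12 = 12 - 11 s - 9 K$)
$10894 + \left(P{\left(-8,-15 \right)} 174 + \sqrt{-44 - 145}\right) = 10894 + \left(\left(12 - -165 - -72\right) 174 + \sqrt{-44 - 145}\right) = 10894 + \left(\left(12 + 165 + 72\right) 174 + \sqrt{-189}\right) = 10894 + \left(249 \cdot 174 + 3 i \sqrt{21}\right) = 10894 + \left(43326 + 3 i \sqrt{21}\right) = 54220 + 3 i \sqrt{21}$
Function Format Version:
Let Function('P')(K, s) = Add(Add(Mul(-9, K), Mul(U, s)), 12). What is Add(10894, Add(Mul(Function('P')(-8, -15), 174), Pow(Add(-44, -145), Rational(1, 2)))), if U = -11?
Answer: Add(54220, Mul(3, I, Pow(21, Rational(1, 2)))) ≈ Add(54220., Mul(13.748, I))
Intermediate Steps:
Function('P')(K, s) = Add(12, Mul(-11, s), Mul(-9, K)) (Function('P')(K, s) = Add(Add(Mul(-9, K), Mul(-11, s)), 12) = Add(Add(Mul(-11, s), Mul(-9, K)), 12) = Add(12, Mul(-11, s), Mul(-9, K)))
Add(10894, Add(Mul(Function('P')(-8, -15), 174), Pow(Add(-44, -145), Rational(1, 2)))) = Add(10894, Add(Mul(Add(12, Mul(-11, -15), Mul(-9, -8)), 174), Pow(Add(-44, -145), Rational(1, 2)))) = Add(10894, Add(Mul(Add(12, 165, 72), 174), Pow(-189, Rational(1, 2)))) = Add(10894, Add(Mul(249, 174), Mul(3, I, Pow(21, Rational(1, 2))))) = Add(10894, Add(43326, Mul(3, I, Pow(21, Rational(1, 2))))) = Add(54220, Mul(3, I, Pow(21, Rational(1, 2))))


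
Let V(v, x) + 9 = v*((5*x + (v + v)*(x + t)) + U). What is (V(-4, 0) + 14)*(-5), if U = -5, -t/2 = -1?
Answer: -445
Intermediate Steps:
t = 2 (t = -2*(-1) = 2)
V(v, x) = -9 + v*(-5 + 5*x + 2*v*(2 + x)) (V(v, x) = -9 + v*((5*x + (v + v)*(x + 2)) - 5) = -9 + v*((5*x + (2*v)*(2 + x)) - 5) = -9 + v*((5*x + 2*v*(2 + x)) - 5) = -9 + v*(-5 + 5*x + 2*v*(2 + x)))
(V(-4, 0) + 14)*(-5) = ((-9 - 5*(-4) + 4*(-4)**2 + 2*0*(-4)**2 + 5*(-4)*0) + 14)*(-5) = ((-9 + 20 + 4*16 + 2*0*16 + 0) + 14)*(-5) = ((-9 + 20 + 64 + 0 + 0) + 14)*(-5) = (75 + 14)*(-5) = 89*(-5) = -445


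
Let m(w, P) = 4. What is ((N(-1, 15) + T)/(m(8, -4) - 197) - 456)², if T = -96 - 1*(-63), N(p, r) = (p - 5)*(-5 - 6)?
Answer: 7751217681/37249 ≈ 2.0809e+5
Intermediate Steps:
N(p, r) = 55 - 11*p (N(p, r) = (-5 + p)*(-11) = 55 - 11*p)
T = -33 (T = -96 + 63 = -33)
((N(-1, 15) + T)/(m(8, -4) - 197) - 456)² = (((55 - 11*(-1)) - 33)/(4 - 197) - 456)² = (((55 + 11) - 33)/(-193) - 456)² = ((66 - 33)*(-1/193) - 456)² = (33*(-1/193) - 456)² = (-33/193 - 456)² = (-88041/193)² = 7751217681/37249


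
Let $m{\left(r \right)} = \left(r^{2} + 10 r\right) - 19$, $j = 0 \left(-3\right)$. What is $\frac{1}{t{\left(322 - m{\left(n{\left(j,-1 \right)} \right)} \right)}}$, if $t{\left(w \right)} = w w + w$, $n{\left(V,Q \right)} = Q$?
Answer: $\frac{1}{122850} \approx 8.14 \cdot 10^{-6}$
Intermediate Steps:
$j = 0$
$m{\left(r \right)} = -19 + r^{2} + 10 r$
$t{\left(w \right)} = w + w^{2}$ ($t{\left(w \right)} = w^{2} + w = w + w^{2}$)
$\frac{1}{t{\left(322 - m{\left(n{\left(j,-1 \right)} \right)} \right)}} = \frac{1}{\left(322 - \left(-19 + \left(-1\right)^{2} + 10 \left(-1\right)\right)\right) \left(1 + \left(322 - \left(-19 + \left(-1\right)^{2} + 10 \left(-1\right)\right)\right)\right)} = \frac{1}{\left(322 - \left(-19 + 1 - 10\right)\right) \left(1 + \left(322 - \left(-19 + 1 - 10\right)\right)\right)} = \frac{1}{\left(322 - -28\right) \left(1 + \left(322 - -28\right)\right)} = \frac{1}{\left(322 + 28\right) \left(1 + \left(322 + 28\right)\right)} = \frac{1}{350 \left(1 + 350\right)} = \frac{1}{350 \cdot 351} = \frac{1}{122850}$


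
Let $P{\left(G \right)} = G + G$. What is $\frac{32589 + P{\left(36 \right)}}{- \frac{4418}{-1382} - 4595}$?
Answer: $- \frac{22568751}{3172936} \approx -7.1129$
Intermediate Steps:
$P{\left(G \right)} = 2 G$
$\frac{32589 + P{\left(36 \right)}}{- \frac{4418}{-1382} - 4595} = \frac{32589 + 2 \cdot 36}{- \frac{4418}{-1382} - 4595} = \frac{32589 + 72}{\left(-4418\right) \left(- \frac{1}{1382}\right) - 4595} = \frac{32661}{\frac{2209}{691} - 4595} = \frac{32661}{- \frac{3172936}{691}} = 32661 \left(- \frac{691}{3172936}\right) = - \frac{22568751}{3172936}$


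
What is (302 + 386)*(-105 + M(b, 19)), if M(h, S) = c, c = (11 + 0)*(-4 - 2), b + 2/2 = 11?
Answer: -117648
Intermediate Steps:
b = 10 (b = -1 + 11 = 10)
c = -66 (c = 11*(-6) = -66)
M(h, S) = -66
(302 + 386)*(-105 + M(b, 19)) = (302 + 386)*(-105 - 66) = 688*(-171) = -117648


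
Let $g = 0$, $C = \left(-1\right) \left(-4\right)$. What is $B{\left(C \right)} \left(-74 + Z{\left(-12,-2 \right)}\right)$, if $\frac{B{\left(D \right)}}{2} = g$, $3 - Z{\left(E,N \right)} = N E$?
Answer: $0$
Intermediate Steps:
$C = 4$
$Z{\left(E,N \right)} = 3 - E N$ ($Z{\left(E,N \right)} = 3 - N E = 3 - E N$)
$B{\left(D \right)} = 0$ ($B{\left(D \right)} = 2 \cdot 0 = 0$)
$B{\left(C \right)} \left(-74 + Z{\left(-12,-2 \right)}\right) = 0 \left(-74 + \left(3 - \left(-12\right) \left(-2\right)\right)\right) = 0 \left(-74 + \left(3 - 24\right)\right) = 0 \left(-74 - 21\right) = 0 \left(-95\right) = 0$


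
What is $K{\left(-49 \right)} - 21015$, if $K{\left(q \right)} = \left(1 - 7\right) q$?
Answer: $-20721$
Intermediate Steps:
$K{\left(q \right)} = - 6 q$
$K{\left(-49 \right)} - 21015 = \left(-6\right) \left(-49\right) - 21015 = 294 - 21015 = -20721$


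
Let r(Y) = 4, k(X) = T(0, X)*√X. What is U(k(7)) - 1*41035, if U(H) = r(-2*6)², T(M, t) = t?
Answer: -41019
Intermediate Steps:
k(X) = X^(3/2) (k(X) = X*√X = X^(3/2))
U(H) = 16 (U(H) = 4² = 16)
U(k(7)) - 1*41035 = 16 - 1*41035 = 16 - 41035 = -41019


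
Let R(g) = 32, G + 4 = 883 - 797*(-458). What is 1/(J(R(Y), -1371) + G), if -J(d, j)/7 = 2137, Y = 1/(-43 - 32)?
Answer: 1/350946 ≈ 2.8494e-6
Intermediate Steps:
G = 365905 (G = -4 + (883 - 797*(-458)) = -4 + (883 + 365026) = -4 + 365909 = 365905)
Y = -1/75 (Y = 1/(-75) = -1/75 ≈ -0.013333)
J(d, j) = -14959 (J(d, j) = -7*2137 = -14959)
1/(J(R(Y), -1371) + G) = 1/(-14959 + 365905) = 1/350946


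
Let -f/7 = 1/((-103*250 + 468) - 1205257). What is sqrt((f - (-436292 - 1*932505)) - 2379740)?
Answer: I*sqrt(1530796408152977530)/1230539 ≈ 1005.5*I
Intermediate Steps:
f = 7/1230539 (f = -7/((-103*250 + 468) - 1205257) = -7/((-25750 + 468) - 1205257) = -7/(-25282 - 1205257) = -7/(-1230539) = -7*(-1/1230539) = 7/1230539 ≈ 5.6886e-6)
sqrt((f - (-436292 - 1*932505)) - 2379740) = sqrt((7/1230539 - (-436292 - 1*932505)) - 2379740) = sqrt((7/1230539 - (-436292 - 932505)) - 2379740) = sqrt((7/1230539 - 1*(-1368797)) - 2379740) = sqrt((7/1230539 + 1368797) - 2379740) = sqrt(1684358091590/1230539 - 2379740) = sqrt(-1244004788270/1230539) = I*sqrt(1530796408152977530)/1230539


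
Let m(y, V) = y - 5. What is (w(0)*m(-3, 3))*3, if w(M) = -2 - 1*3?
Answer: 120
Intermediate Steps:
w(M) = -5 (w(M) = -2 - 3 = -5)
m(y, V) = -5 + y
(w(0)*m(-3, 3))*3 = -5*(-5 - 3)*3 = -5*(-8)*3 = 40*3 = 120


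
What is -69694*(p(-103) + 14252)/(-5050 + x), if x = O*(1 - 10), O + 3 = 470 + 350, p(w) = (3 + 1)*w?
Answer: 964564960/12403 ≈ 77769.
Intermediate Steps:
p(w) = 4*w
O = 817 (O = -3 + (470 + 350) = -3 + 820 = 817)
x = -7353 (x = 817*(1 - 10) = 817*(-9) = -7353)
-69694*(p(-103) + 14252)/(-5050 + x) = -69694*(4*(-103) + 14252)/(-5050 - 7353) = -69694/((-12403/(-412 + 14252))) = -69694/((-12403/13840)) = -69694/((-12403*1/13840)) = -69694/(-12403/13840) = -69694*(-13840/12403) = 964564960/12403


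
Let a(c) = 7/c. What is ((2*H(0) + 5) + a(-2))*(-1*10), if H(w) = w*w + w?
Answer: -15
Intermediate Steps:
H(w) = w + w² (H(w) = w² + w = w + w²)
((2*H(0) + 5) + a(-2))*(-1*10) = ((2*(0*(1 + 0)) + 5) + 7/(-2))*(-1*10) = ((2*(0*1) + 5) + 7*(-½))*(-10) = ((2*0 + 5) - 7/2)*(-10) = ((0 + 5) - 7/2)*(-10) = (5 - 7/2)*(-10) = (3/2)*(-10) = -15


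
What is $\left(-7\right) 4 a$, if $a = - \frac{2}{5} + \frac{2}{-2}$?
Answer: $\frac{196}{5} \approx 39.2$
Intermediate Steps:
$a = - \frac{7}{5}$ ($a = \left(-2\right) \frac{1}{5} + 2 \left(- \frac{1}{2}\right) = - \frac{2}{5} - 1 = - \frac{7}{5} \approx -1.4$)
$\left(-7\right) 4 a = \left(-7\right) 4 \left(- \frac{7}{5}\right) = \left(-28\right) \left(- \frac{7}{5}\right) = \frac{196}{5}$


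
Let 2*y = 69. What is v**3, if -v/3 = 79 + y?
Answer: -315821241/8 ≈ -3.9478e+7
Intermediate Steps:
y = 69/2 (y = (1/2)*69 = 69/2 ≈ 34.500)
v = -681/2 (v = -3*(79 + 69/2) = -3*227/2 = -681/2 ≈ -340.50)
v**3 = (-681/2)**3 = -315821241/8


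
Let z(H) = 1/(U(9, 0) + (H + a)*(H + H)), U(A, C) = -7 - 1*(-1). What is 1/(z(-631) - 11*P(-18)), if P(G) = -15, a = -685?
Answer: 1660786/274029691 ≈ 0.0060606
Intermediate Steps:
U(A, C) = -6 (U(A, C) = -7 + 1 = -6)
z(H) = 1/(-6 + 2*H*(-685 + H)) (z(H) = 1/(-6 + (H - 685)*(H + H)) = 1/(-6 + (-685 + H)*(2*H)) = 1/(-6 + 2*H*(-685 + H)))
1/(z(-631) - 11*P(-18)) = 1/(1/(2*(-3 + (-631)**2 - 685*(-631))) - 11*(-15)) = 1/(1/(2*(-3 + 398161 + 432235)) - 1*(-165)) = 1/((1/2)/830393 + 165) = 1/((1/2)*(1/830393) + 165) = 1/(1/1660786 + 165) = 1/(274029691/1660786) = 1660786/274029691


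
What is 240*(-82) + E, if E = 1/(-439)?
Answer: -8639521/439 ≈ -19680.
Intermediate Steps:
E = -1/439 ≈ -0.0022779
240*(-82) + E = 240*(-82) - 1/439 = -19680 - 1/439 = -8639521/439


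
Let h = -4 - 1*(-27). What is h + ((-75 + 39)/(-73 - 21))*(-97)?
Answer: -665/47 ≈ -14.149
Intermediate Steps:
h = 23 (h = -4 + 27 = 23)
h + ((-75 + 39)/(-73 - 21))*(-97) = 23 + ((-75 + 39)/(-73 - 21))*(-97) = 23 - 36/(-94)*(-97) = 23 - 36*(-1/94)*(-97) = 23 + (18/47)*(-97) = 23 - 1746/47 = -665/47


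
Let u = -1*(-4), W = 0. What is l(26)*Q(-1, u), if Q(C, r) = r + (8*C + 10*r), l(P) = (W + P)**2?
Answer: 24336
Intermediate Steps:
u = 4
l(P) = P**2 (l(P) = (0 + P)**2 = P**2)
Q(C, r) = 8*C + 11*r
l(26)*Q(-1, u) = 26**2*(8*(-1) + 11*4) = 676*(-8 + 44) = 676*36 = 24336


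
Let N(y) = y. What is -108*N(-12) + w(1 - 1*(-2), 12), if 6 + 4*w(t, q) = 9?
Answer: 5187/4 ≈ 1296.8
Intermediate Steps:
w(t, q) = ¾ (w(t, q) = -3/2 + (¼)*9 = -3/2 + 9/4 = ¾)
-108*N(-12) + w(1 - 1*(-2), 12) = -108*(-12) + ¾ = 1296 + ¾ = 5187/4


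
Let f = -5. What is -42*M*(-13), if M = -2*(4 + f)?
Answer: 1092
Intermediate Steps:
M = 2 (M = -2*(4 - 5) = -2*(-1) = 2)
-42*M*(-13) = -42*2*(-13) = -84*(-13) = 1092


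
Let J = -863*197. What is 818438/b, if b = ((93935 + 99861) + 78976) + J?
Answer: 818438/102761 ≈ 7.9645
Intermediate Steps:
J = -170011
b = 102761 (b = ((93935 + 99861) + 78976) - 170011 = (193796 + 78976) - 170011 = 272772 - 170011 = 102761)
818438/b = 818438/102761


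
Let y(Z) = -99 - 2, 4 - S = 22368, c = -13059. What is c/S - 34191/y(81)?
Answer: 765966483/2258764 ≈ 339.11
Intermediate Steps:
S = -22364 (S = 4 - 1*22368 = 4 - 22368 = -22364)
y(Z) = -101
c/S - 34191/y(81) = -13059/(-22364) - 34191/(-101) = -13059*(-1/22364) - 34191*(-1/101) = 13059/22364 + 34191/101 = 765966483/2258764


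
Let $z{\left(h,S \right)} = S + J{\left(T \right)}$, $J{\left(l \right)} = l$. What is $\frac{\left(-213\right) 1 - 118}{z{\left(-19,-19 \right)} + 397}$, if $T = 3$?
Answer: $- \frac{331}{381} \approx -0.86877$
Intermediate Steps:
$z{\left(h,S \right)} = 3 + S$ ($z{\left(h,S \right)} = S + 3 = 3 + S$)
$\frac{\left(-213\right) 1 - 118}{z{\left(-19,-19 \right)} + 397} = \frac{\left(-213\right) 1 - 118}{\left(3 - 19\right) + 397} = \frac{-213 - 118}{-16 + 397} = - \frac{331}{381}$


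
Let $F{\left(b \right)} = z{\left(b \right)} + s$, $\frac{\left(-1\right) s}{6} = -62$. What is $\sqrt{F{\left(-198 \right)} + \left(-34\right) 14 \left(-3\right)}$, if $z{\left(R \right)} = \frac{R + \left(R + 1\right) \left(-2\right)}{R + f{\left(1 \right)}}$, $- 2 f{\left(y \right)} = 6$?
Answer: $\frac{2 \sqrt{18170601}}{201} \approx 42.415$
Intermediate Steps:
$s = 372$ ($s = \left(-6\right) \left(-62\right) = 372$)
$f{\left(y \right)} = -3$ ($f{\left(y \right)} = \left(- \frac{1}{2}\right) 6 = -3$)
$z{\left(R \right)} = \frac{-2 - R}{-3 + R}$ ($z{\left(R \right)} = \frac{R + \left(R + 1\right) \left(-2\right)}{R - 3} = \frac{R + \left(1 + R\right) \left(-2\right)}{-3 + R} = \frac{R - \left(2 + 2 R\right)}{-3 + R} = \frac{-2 - R}{-3 + R}$)
$F{\left(b \right)} = 372 + \frac{-2 - b}{-3 + b}$ ($F{\left(b \right)} = \frac{-2 - b}{-3 + b} + 372 = 372 + \frac{-2 - b}{-3 + b}$)
$\sqrt{F{\left(-198 \right)} + \left(-34\right) 14 \left(-3\right)} = \sqrt{\frac{-1118 + 371 \left(-198\right)}{-3 - 198} + \left(-34\right) 14 \left(-3\right)} = \sqrt{\frac{-1118 - 73458}{-201} - -1428} = \sqrt{\left(- \frac{1}{201}\right) \left(-74576\right) + 1428} = \sqrt{\frac{74576}{201} + 1428} = \sqrt{\frac{361604}{201}} = \frac{2 \sqrt{18170601}}{201}$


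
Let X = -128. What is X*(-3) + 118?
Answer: 502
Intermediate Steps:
X*(-3) + 118 = -128*(-3) + 118 = 384 + 118 = 502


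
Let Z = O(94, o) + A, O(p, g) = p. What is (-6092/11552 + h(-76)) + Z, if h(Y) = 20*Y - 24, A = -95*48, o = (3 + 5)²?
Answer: -17358403/2888 ≈ -6010.5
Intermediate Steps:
o = 64 (o = 8² = 64)
A = -4560
h(Y) = -24 + 20*Y
Z = -4466 (Z = 94 - 4560 = -4466)
(-6092/11552 + h(-76)) + Z = (-6092/11552 + (-24 + 20*(-76))) - 4466 = (-6092*1/11552 + (-24 - 1520)) - 4466 = (-1523/2888 - 1544) - 4466 = -4460595/2888 - 4466 = -17358403/2888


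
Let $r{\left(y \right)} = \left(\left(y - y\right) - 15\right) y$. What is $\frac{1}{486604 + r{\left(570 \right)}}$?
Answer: $\frac{1}{478054} \approx 2.0918 \cdot 10^{-6}$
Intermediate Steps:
$r{\left(y \right)} = - 15 y$ ($r{\left(y \right)} = \left(0 - 15\right) y = - 15 y$)
$\frac{1}{486604 + r{\left(570 \right)}} = \frac{1}{486604 - 8550} = \frac{1}{478054}$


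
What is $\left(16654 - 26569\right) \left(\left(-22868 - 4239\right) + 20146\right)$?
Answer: $69018315$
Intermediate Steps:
$\left(16654 - 26569\right) \left(\left(-22868 - 4239\right) + 20146\right) = - 9915 \left(\left(-22868 - 4239\right) + 20146\right) = - 9915 \left(-27107 + 20146\right) = \left(-9915\right) \left(-6961\right) = 69018315$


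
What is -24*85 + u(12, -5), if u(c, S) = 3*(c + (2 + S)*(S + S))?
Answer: -1914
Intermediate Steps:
u(c, S) = 3*c + 6*S*(2 + S) (u(c, S) = 3*(c + (2 + S)*(2*S)) = 3*(c + 2*S*(2 + S)) = 3*c + 6*S*(2 + S))
-24*85 + u(12, -5) = -24*85 + (3*12 + 6*(-5)² + 12*(-5)) = -2040 + (36 + 6*25 - 60) = -2040 + (36 + 150 - 60) = -2040 + 126 = -1914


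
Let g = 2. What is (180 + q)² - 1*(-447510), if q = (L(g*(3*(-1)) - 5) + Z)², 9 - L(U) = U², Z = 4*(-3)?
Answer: 242436646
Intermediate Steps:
Z = -12
L(U) = 9 - U²
q = 15376 (q = ((9 - (2*(3*(-1)) - 5)²) - 12)² = ((9 - (2*(-3) - 5)²) - 12)² = ((9 - (-6 - 5)²) - 12)² = ((9 - 1*(-11)²) - 12)² = ((9 - 1*121) - 12)² = ((9 - 121) - 12)² = (-112 - 12)² = (-124)² = 15376)
(180 + q)² - 1*(-447510) = (180 + 15376)² - 1*(-447510) = 15556² + 447510 = 241989136 + 447510 = 242436646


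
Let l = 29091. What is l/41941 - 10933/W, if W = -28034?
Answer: 1274078047/1175773994 ≈ 1.0836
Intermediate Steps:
l/41941 - 10933/W = 29091/41941 - 10933/(-28034) = 29091*(1/41941) - 10933*(-1/28034) = 29091/41941 + 10933/28034 = 1274078047/1175773994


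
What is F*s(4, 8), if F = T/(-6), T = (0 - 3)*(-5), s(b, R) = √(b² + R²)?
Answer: -10*√5 ≈ -22.361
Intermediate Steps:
s(b, R) = √(R² + b²)
T = 15 (T = -3*(-5) = 15)
F = -5/2 (F = 15/(-6) = -⅙*15 = -5/2 ≈ -2.5000)
F*s(4, 8) = -5*√(8² + 4²)/2 = -5*√(64 + 16)/2 = -10*√5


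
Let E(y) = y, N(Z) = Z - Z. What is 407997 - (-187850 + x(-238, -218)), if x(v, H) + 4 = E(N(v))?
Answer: 595851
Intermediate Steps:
N(Z) = 0
x(v, H) = -4 (x(v, H) = -4 + 0 = -4)
407997 - (-187850 + x(-238, -218)) = 407997 - (-187850 - 4) = 407997 - 1*(-187854) = 407997 + 187854 = 595851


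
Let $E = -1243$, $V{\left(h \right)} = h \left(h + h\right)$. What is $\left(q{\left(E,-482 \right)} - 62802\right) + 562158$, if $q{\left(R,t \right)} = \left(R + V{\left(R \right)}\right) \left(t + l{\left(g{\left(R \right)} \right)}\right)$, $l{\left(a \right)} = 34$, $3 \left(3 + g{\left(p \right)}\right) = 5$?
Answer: $-1383307684$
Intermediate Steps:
$V{\left(h \right)} = 2 h^{2}$ ($V{\left(h \right)} = h 2 h = 2 h^{2}$)
$g{\left(p \right)} = - \frac{4}{3}$ ($g{\left(p \right)} = -3 + \frac{1}{3} \cdot 5 = -3 + \frac{5}{3} = - \frac{4}{3}$)
$q{\left(R,t \right)} = \left(34 + t\right) \left(R + 2 R^{2}\right)$ ($q{\left(R,t \right)} = \left(R + 2 R^{2}\right) \left(t + 34\right) = \left(R + 2 R^{2}\right) \left(34 + t\right) = \left(34 + t\right) \left(R + 2 R^{2}\right)$)
$\left(q{\left(E,-482 \right)} - 62802\right) + 562158 = \left(- 1243 \left(34 - 482 + 68 \left(-1243\right) + 2 \left(-1243\right) \left(-482\right)\right) - 62802\right) + 562158 = \left(- 1243 \left(34 - 482 - 84524 + 1198252\right) - 62802\right) + 562158 = \left(\left(-1243\right) 1113280 - 62802\right) + 562158 = \left(-1383807040 - 62802\right) + 562158 = -1383869842 + 562158 = -1383307684$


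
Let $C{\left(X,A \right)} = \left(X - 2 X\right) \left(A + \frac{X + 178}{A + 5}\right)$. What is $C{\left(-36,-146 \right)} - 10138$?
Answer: $- \frac{725222}{47} \approx -15430.0$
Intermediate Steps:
$C{\left(X,A \right)} = - X \left(A + \frac{178 + X}{5 + A}\right)$
$C{\left(-36,-146 \right)} - 10138 = \left(-1\right) \left(-36\right) \frac{1}{5 - 146} \left(178 - 36 + \left(-146\right)^{2} + 5 \left(-146\right)\right) - 10138 = \left(-1\right) \left(-36\right) \frac{1}{-141} \left(178 - 36 + 21316 - 730\right) - 10138 = \left(-1\right) \left(-36\right) \left(- \frac{1}{141}\right) 20728 - 10138 = - \frac{248736}{47} - 10138 = - \frac{725222}{47}$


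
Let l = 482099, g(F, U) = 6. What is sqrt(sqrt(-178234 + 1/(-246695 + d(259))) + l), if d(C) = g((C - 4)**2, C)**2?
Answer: sqrt(29331222445007819 + 739977*I*sqrt(1204874955693157))/246659 ≈ 694.33 + 0.30402*I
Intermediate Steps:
d(C) = 36 (d(C) = 6**2 = 36)
sqrt(sqrt(-178234 + 1/(-246695 + d(259))) + l) = sqrt(sqrt(-178234 + 1/(-246695 + 36)) + 482099) = sqrt(sqrt(-178234 + 1/(-246659)) + 482099) = sqrt(sqrt(-178234 - 1/246659) + 482099) = sqrt(sqrt(-43963020207/246659) + 482099) = sqrt(3*I*sqrt(1204874955693157)/246659 + 482099) = sqrt(482099 + 3*I*sqrt(1204874955693157)/246659)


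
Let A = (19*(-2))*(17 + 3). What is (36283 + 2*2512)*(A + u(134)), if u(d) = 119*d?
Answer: 627288102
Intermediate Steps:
A = -760 (A = -38*20 = -760)
(36283 + 2*2512)*(A + u(134)) = (36283 + 2*2512)*(-760 + 119*134) = (36283 + 5024)*(-760 + 15946) = 41307*15186 = 627288102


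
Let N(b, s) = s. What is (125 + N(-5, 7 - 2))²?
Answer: 16900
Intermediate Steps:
(125 + N(-5, 7 - 2))² = (125 + (7 - 2))² = (125 + 5)² = 130² = 16900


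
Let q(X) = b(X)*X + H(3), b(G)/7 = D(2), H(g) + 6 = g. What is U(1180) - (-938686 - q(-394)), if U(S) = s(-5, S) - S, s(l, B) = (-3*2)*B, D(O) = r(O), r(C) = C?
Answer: 924907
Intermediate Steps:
H(g) = -6 + g
D(O) = O
s(l, B) = -6*B
b(G) = 14 (b(G) = 7*2 = 14)
q(X) = -3 + 14*X (q(X) = 14*X + (-6 + 3) = 14*X - 3 = -3 + 14*X)
U(S) = -7*S (U(S) = -6*S - S = -7*S)
U(1180) - (-938686 - q(-394)) = -7*1180 - (-938686 - (-3 + 14*(-394))) = -8260 - (-938686 - (-3 - 5516)) = -8260 - (-938686 - 1*(-5519)) = -8260 - (-938686 + 5519) = -8260 - 1*(-933167) = -8260 + 933167 = 924907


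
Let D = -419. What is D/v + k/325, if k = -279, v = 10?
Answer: -27793/650 ≈ -42.758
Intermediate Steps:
D/v + k/325 = -419/10 - 279/325 = -27793/650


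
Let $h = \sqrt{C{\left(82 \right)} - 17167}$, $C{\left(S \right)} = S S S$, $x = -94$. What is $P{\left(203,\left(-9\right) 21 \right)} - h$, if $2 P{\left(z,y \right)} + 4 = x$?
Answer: $-49 - \sqrt{534201} \approx -779.89$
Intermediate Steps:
$P{\left(z,y \right)} = -49$ ($P{\left(z,y \right)} = -2 + \frac{1}{2} \left(-94\right) = -2 - 47 = -49$)
$C{\left(S \right)} = S^{3}$ ($C{\left(S \right)} = S^{2} S = S^{3}$)
$h = \sqrt{534201}$ ($h = \sqrt{82^{3} - 17167} = \sqrt{551368 - 17167} = \sqrt{534201} \approx 730.89$)
$P{\left(203,\left(-9\right) 21 \right)} - h = -49 - \sqrt{534201}$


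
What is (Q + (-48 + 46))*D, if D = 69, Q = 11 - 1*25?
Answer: -1104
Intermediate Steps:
Q = -14 (Q = 11 - 25 = -14)
(Q + (-48 + 46))*D = (-14 + (-48 + 46))*69 = (-14 - 2)*69 = -16*69 = -1104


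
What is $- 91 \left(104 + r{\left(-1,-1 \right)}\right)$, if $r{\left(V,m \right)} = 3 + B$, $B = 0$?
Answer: $-9737$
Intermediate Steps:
$r{\left(V,m \right)} = 3$ ($r{\left(V,m \right)} = 3 + 0 = 3$)
$- 91 \left(104 + r{\left(-1,-1 \right)}\right) = - 91 \left(104 + 3\right) = \left(-91\right) 107 = -9737$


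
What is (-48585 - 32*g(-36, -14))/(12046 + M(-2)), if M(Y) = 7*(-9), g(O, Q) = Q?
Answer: -48137/11983 ≈ -4.0171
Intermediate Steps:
M(Y) = -63
(-48585 - 32*g(-36, -14))/(12046 + M(-2)) = (-48585 - 32*(-14))/(12046 - 63) = (-48585 + 448)/11983 = -48137*1/11983 = -48137/11983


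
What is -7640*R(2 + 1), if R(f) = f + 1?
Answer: -30560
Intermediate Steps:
R(f) = 1 + f
-7640*R(2 + 1) = -7640*(1 + (2 + 1)) = -7640*(1 + 3) = -7640*4 = -30560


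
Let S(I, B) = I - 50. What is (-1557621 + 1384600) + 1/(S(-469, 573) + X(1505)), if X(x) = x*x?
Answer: -391807092625/2264506 ≈ -1.7302e+5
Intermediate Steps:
S(I, B) = -50 + I
X(x) = x²
(-1557621 + 1384600) + 1/(S(-469, 573) + X(1505)) = (-1557621 + 1384600) + 1/((-50 - 469) + 1505²) = -173021 + 1/(-519 + 2265025) = -173021 + 1/2264506 = -391807092625/2264506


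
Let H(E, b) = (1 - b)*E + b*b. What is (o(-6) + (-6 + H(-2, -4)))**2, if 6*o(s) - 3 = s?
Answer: 1/4 ≈ 0.25000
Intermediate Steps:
o(s) = 1/2 + s/6
H(E, b) = b**2 + E*(1 - b) (H(E, b) = E*(1 - b) + b**2 = b**2 + E*(1 - b))
(o(-6) + (-6 + H(-2, -4)))**2 = ((1/2 + (1/6)*(-6)) + (-6 + (-2 + (-4)**2 - 1*(-2)*(-4))))**2 = ((1/2 - 1) + (-6 + (-2 + 16 - 8)))**2 = (-1/2 + (-6 + 6))**2 = (-1/2 + 0)**2 = (-1/2)**2 = 1/4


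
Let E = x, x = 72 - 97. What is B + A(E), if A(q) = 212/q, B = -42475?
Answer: -1062087/25 ≈ -42484.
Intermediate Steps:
x = -25
E = -25
B + A(E) = -42475 + 212/(-25) = -42475 + 212*(-1/25) = -42475 - 212/25 = -1062087/25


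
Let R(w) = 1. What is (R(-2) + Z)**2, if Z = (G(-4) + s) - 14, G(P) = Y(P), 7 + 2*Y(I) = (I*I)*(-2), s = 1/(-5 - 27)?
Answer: 1083681/1024 ≈ 1058.3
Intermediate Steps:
s = -1/32 (s = 1/(-32) = -1/32 ≈ -0.031250)
Y(I) = -7/2 - I**2 (Y(I) = -7/2 + ((I*I)*(-2))/2 = -7/2 + (I**2*(-2))/2 = -7/2 + (-2*I**2)/2 = -7/2 - I**2)
G(P) = -7/2 - P**2
Z = -1073/32 (Z = ((-7/2 - 1*(-4)**2) - 1/32) - 14 = ((-7/2 - 1*16) - 1/32) - 14 = ((-7/2 - 16) - 1/32) - 14 = (-39/2 - 1/32) - 14 = -625/32 - 14 = -1073/32 ≈ -33.531)
(R(-2) + Z)**2 = (1 - 1073/32)**2 = (-1041/32)**2 = 1083681/1024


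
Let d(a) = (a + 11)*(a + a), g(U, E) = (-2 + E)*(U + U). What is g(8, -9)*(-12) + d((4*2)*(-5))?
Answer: 4432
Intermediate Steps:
g(U, E) = 2*U*(-2 + E) (g(U, E) = (-2 + E)*(2*U) = 2*U*(-2 + E))
d(a) = 2*a*(11 + a) (d(a) = (11 + a)*(2*a) = 2*a*(11 + a))
g(8, -9)*(-12) + d((4*2)*(-5)) = (2*8*(-2 - 9))*(-12) + 2*((4*2)*(-5))*(11 + (4*2)*(-5)) = (2*8*(-11))*(-12) + 2*(8*(-5))*(11 + 8*(-5)) = -176*(-12) + 2*(-40)*(11 - 40) = 2112 + 2*(-40)*(-29) = 2112 + 2320 = 4432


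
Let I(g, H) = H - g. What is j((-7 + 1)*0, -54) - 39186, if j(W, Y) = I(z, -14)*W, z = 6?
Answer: -39186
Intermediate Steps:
j(W, Y) = -20*W (j(W, Y) = (-14 - 1*6)*W = (-14 - 6)*W = -20*W)
j((-7 + 1)*0, -54) - 39186 = -20*(-7 + 1)*0 - 39186 = -(-120)*0 - 39186 = -20*0 - 39186 = 0 - 39186 = -39186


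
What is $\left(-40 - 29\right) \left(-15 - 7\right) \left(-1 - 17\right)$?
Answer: $-27324$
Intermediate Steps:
$\left(-40 - 29\right) \left(-15 - 7\right) \left(-1 - 17\right) = - 69 \left(\left(-22\right) \left(-18\right)\right) = \left(-69\right) 396 = -27324$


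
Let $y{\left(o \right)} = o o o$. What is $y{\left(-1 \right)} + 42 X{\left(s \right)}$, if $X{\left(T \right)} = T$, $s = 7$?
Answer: $293$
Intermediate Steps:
$y{\left(o \right)} = o^{3}$ ($y{\left(o \right)} = o o^{2} = o^{3}$)
$y{\left(-1 \right)} + 42 X{\left(s \right)} = \left(-1\right)^{3} + 42 \cdot 7 = -1 + 294 = 293$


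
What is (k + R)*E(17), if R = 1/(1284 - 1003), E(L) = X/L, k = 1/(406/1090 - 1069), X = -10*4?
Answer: -8585140/1391067177 ≈ -0.0061716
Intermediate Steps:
X = -40
k = -545/582402 (k = 1/(406*(1/1090) - 1069) = 1/(203/545 - 1069) = 1/(-582402/545) = -545/582402 ≈ -0.00093578)
E(L) = -40/L
R = 1/281 ≈ 0.0035587
(k + R)*E(17) = (-545/582402 + 1/281)*(-40/17) = 429257*(-40*1/17)/163654962 = (429257/163654962)*(-40/17) = -8585140/1391067177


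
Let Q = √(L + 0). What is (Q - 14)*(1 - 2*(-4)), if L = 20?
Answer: -126 + 18*√5 ≈ -85.751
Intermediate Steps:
Q = 2*√5 (Q = √(20 + 0) = √20 = 2*√5 ≈ 4.4721)
(Q - 14)*(1 - 2*(-4)) = (2*√5 - 14)*(1 - 2*(-4)) = (-14 + 2*√5)*(1 + 8) = (-14 + 2*√5)*9 = -126 + 18*√5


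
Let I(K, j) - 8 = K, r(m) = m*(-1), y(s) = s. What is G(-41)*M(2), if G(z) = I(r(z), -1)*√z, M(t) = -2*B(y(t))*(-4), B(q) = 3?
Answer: 1176*I*√41 ≈ 7530.1*I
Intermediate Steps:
r(m) = -m
I(K, j) = 8 + K
M(t) = 24 (M(t) = -2*3*(-4) = -6*(-4) = 24)
G(z) = √z*(8 - z) (G(z) = (8 - z)*√z = √z*(8 - z))
G(-41)*M(2) = (√(-41)*(8 - 1*(-41)))*24 = ((I*√41)*(8 + 41))*24 = ((I*√41)*49)*24 = (49*I*√41)*24 = 1176*I*√41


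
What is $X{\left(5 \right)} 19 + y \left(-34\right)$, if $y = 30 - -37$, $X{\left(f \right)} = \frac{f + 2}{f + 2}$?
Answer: $-2259$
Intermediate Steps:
$X{\left(f \right)} = 1$ ($X{\left(f \right)} = \frac{2 + f}{2 + f} = 1$)
$y = 67$ ($y = 30 + 37 = 67$)
$X{\left(5 \right)} 19 + y \left(-34\right) = 1 \cdot 19 + 67 \left(-34\right) = 19 - 2278 = -2259$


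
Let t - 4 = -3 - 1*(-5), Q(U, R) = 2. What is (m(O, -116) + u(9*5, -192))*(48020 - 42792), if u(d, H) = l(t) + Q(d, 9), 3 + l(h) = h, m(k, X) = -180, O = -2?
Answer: -914900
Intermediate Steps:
t = 6 (t = 4 + (-3 - 1*(-5)) = 4 + (-3 + 5) = 4 + 2 = 6)
l(h) = -3 + h
u(d, H) = 5 (u(d, H) = (-3 + 6) + 2 = 3 + 2 = 5)
(m(O, -116) + u(9*5, -192))*(48020 - 42792) = (-180 + 5)*(48020 - 42792) = -175*5228 = -914900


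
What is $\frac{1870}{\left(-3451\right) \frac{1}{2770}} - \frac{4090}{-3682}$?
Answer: $- \frac{80076795}{53389} \approx -1499.9$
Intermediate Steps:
$\frac{1870}{\left(-3451\right) \frac{1}{2770}} - \frac{4090}{-3682} = \frac{1870}{\left(-3451\right) \frac{1}{2770}} - - \frac{2045}{1841} = \frac{1870}{- \frac{3451}{2770}} + \frac{2045}{1841} = 1870 \left(- \frac{2770}{3451}\right) + \frac{2045}{1841} = - \frac{304700}{203} + \frac{2045}{1841} = - \frac{80076795}{53389}$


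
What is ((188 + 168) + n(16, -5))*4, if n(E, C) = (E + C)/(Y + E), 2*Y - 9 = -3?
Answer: 27100/19 ≈ 1426.3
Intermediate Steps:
Y = 3 (Y = 9/2 + (½)*(-3) = 9/2 - 3/2 = 3)
n(E, C) = (C + E)/(3 + E) (n(E, C) = (E + C)/(3 + E) = (C + E)/(3 + E))
((188 + 168) + n(16, -5))*4 = ((188 + 168) + (-5 + 16)/(3 + 16))*4 = (356 + 11/19)*4 = (6775/19)*4 = 27100/19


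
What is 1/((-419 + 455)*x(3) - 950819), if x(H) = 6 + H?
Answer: -1/950495 ≈ -1.0521e-6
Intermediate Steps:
1/((-419 + 455)*x(3) - 950819) = 1/((-419 + 455)*(6 + 3) - 950819) = 1/(36*9 - 950819) = 1/(324 - 950819) = 1/(-950495) = -1/950495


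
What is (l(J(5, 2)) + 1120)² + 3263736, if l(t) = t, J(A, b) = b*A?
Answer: 4540636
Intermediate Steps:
J(A, b) = A*b
(l(J(5, 2)) + 1120)² + 3263736 = (5*2 + 1120)² + 3263736 = (10 + 1120)² + 3263736 = 1130² + 3263736 = 1276900 + 3263736 = 4540636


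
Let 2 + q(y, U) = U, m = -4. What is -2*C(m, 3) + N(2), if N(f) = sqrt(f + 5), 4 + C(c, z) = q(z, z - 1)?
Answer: 8 + sqrt(7) ≈ 10.646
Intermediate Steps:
q(y, U) = -2 + U
C(c, z) = -7 + z (C(c, z) = -4 + (-2 + (z - 1)) = -4 + (-2 + (-1 + z)) = -4 + (-3 + z) = -7 + z)
N(f) = sqrt(5 + f)
-2*C(m, 3) + N(2) = -2*(-7 + 3) + sqrt(5 + 2) = -2*(-4) + sqrt(7) = 8 + sqrt(7)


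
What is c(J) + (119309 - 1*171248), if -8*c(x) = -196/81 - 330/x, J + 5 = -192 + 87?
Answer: -33656519/648 ≈ -51939.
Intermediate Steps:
J = -110 (J = -5 + (-192 + 87) = -5 - 105 = -110)
c(x) = 49/162 + 165/(4*x) (c(x) = -(-196/81 - 330/x)/8 = 49/162 + 165/(4*x))
c(J) + (119309 - 1*171248) = (1/324)*(13365 + 98*(-110))/(-110) + (119309 - 1*171248) = (1/324)*(-1/110)*(13365 - 10780) + (119309 - 171248) = (1/324)*(-1/110)*2585 - 51939 = -47/648 - 51939 = -33656519/648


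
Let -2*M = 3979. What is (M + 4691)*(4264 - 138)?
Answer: 11146389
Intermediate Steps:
M = -3979/2 (M = -½*3979 = -3979/2 ≈ -1989.5)
(M + 4691)*(4264 - 138) = (-3979/2 + 4691)*(4264 - 138) = (5403/2)*4126 = 11146389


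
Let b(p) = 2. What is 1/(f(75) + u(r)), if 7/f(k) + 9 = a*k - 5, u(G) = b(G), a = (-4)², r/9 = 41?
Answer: 1186/2379 ≈ 0.49853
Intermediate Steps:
r = 369 (r = 9*41 = 369)
a = 16
u(G) = 2
f(k) = 7/(-14 + 16*k) (f(k) = 7/(-9 + (16*k - 5)) = 7/(-9 + (-5 + 16*k)) = 7/(-14 + 16*k))
1/(f(75) + u(r)) = 1/(7/(2*(-7 + 8*75)) + 2) = 1/(7/(2*(-7 + 600)) + 2) = 1/((7/2)/593 + 2) = 1/((7/2)*(1/593) + 2) = 1/(7/1186 + 2) = 1/(2379/1186) = 1186/2379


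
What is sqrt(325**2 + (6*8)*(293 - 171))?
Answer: sqrt(111481) ≈ 333.89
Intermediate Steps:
sqrt(325**2 + (6*8)*(293 - 171)) = sqrt(105625 + 48*122) = sqrt(105625 + 5856) = sqrt(111481)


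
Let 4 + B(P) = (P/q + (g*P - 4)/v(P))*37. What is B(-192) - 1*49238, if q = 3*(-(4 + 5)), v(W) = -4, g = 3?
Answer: -392525/9 ≈ -43614.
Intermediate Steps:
q = -27 (q = 3*(-1*9) = 3*(-9) = -27)
B(P) = 33 - 3145*P/108 (B(P) = -4 + (P/(-27) + (3*P - 4)/(-4))*37 = -4 + (P*(-1/27) + (-4 + 3*P)*(-¼))*37 = -4 + (-P/27 + (1 - 3*P/4))*37 = -4 + (1 - 85*P/108)*37 = -4 + (37 - 3145*P/108) = 33 - 3145*P/108)
B(-192) - 1*49238 = (33 - 3145/108*(-192)) - 1*49238 = (33 + 50320/9) - 49238 = 50617/9 - 49238 = -392525/9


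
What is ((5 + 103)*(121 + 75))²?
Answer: 448084224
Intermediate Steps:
((5 + 103)*(121 + 75))² = (108*196)² = 21168² = 448084224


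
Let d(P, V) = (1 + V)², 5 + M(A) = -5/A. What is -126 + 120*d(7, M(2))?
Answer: 4944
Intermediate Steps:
M(A) = -5 - 5/A
-126 + 120*d(7, M(2)) = -126 + 120*(1 + (-5 - 5/2))² = -126 + 120*(1 - 15/2)² = -126 + 120*(-13/2)² = -126 + 120*(169/4) = -126 + 5070 = 4944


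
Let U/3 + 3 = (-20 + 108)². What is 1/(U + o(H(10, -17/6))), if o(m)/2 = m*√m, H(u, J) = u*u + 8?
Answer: 7741/178089627 - 144*√3/59363209 ≈ 3.9265e-5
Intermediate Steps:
H(u, J) = 8 + u² (H(u, J) = u² + 8 = 8 + u²)
o(m) = 2*m^(3/2) (o(m) = 2*(m*√m) = 2*m^(3/2))
U = 23223 (U = -9 + 3*(-20 + 108)² = -9 + 3*88² = -9 + 3*7744 = -9 + 23232 = 23223)
1/(U + o(H(10, -17/6))) = 1/(23223 + 2*(8 + 10²)^(3/2)) = 1/(23223 + 2*(8 + 100)^(3/2)) = 1/(23223 + 2*108^(3/2)) = 1/(23223 + 2*(648*√3)) = 1/(23223 + 1296*√3)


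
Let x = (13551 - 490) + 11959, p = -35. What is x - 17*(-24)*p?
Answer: 10740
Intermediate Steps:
x = 25020 (x = 13061 + 11959 = 25020)
x - 17*(-24)*p = 25020 - 17*(-24)*(-35) = 25020 - (-408)*(-35) = 25020 - 1*14280 = 25020 - 14280 = 10740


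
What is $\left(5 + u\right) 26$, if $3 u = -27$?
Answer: $-104$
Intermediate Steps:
$u = -9$ ($u = \frac{1}{3} \left(-27\right) = -9$)
$\left(5 + u\right) 26 = \left(5 - 9\right) 26 = \left(-4\right) 26 = -104$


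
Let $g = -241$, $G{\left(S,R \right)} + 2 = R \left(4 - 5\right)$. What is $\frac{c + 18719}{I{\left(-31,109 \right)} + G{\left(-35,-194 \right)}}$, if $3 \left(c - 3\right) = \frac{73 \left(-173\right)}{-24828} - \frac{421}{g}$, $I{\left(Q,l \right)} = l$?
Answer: $\frac{336085453145}{5403143844} \approx 62.202$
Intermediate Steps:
$G{\left(S,R \right)} = -2 - R$ ($G{\left(S,R \right)} = -2 + R \left(4 - 5\right) = -2 + R \left(-1\right) = -2 - R$)
$c = \frac{67348109}{17950644}$ ($c = 3 + \frac{\frac{73 \left(-173\right)}{-24828} - \frac{421}{-241}}{3} = 3 + \frac{\left(-12629\right) \left(- \frac{1}{24828}\right) - - \frac{421}{241}}{3} = 3 + \frac{\frac{12629}{24828} + \frac{421}{241}}{3} = 3 + \frac{1}{3} \cdot \frac{13496177}{5983548} = 3 + \frac{13496177}{17950644} = \frac{67348109}{17950644} \approx 3.7519$)
$\frac{c + 18719}{I{\left(-31,109 \right)} + G{\left(-35,-194 \right)}} = \frac{\frac{67348109}{17950644} + 18719}{109 - -192} = \frac{336085453145}{17950644 \left(109 + \left(-2 + 194\right)\right)} = \frac{336085453145}{17950644 \left(109 + 192\right)} = \frac{336085453145}{17950644 \cdot 301} = \frac{336085453145}{17950644} \cdot \frac{1}{301} = \frac{336085453145}{5403143844}$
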